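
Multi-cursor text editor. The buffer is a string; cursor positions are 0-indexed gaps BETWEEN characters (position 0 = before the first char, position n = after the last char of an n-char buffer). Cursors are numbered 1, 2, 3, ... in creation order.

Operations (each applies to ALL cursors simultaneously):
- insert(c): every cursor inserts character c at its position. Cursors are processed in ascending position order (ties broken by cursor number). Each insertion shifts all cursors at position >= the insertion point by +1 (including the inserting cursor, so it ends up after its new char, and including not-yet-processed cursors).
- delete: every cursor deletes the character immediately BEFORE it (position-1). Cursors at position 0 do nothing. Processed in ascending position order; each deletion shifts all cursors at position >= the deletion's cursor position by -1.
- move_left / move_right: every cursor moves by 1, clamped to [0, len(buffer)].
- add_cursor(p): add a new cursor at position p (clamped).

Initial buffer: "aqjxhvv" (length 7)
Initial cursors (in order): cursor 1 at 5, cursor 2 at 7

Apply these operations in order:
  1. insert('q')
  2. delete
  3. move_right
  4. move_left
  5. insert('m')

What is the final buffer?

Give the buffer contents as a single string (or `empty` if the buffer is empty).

After op 1 (insert('q')): buffer="aqjxhqvvq" (len 9), cursors c1@6 c2@9, authorship .....1..2
After op 2 (delete): buffer="aqjxhvv" (len 7), cursors c1@5 c2@7, authorship .......
After op 3 (move_right): buffer="aqjxhvv" (len 7), cursors c1@6 c2@7, authorship .......
After op 4 (move_left): buffer="aqjxhvv" (len 7), cursors c1@5 c2@6, authorship .......
After op 5 (insert('m')): buffer="aqjxhmvmv" (len 9), cursors c1@6 c2@8, authorship .....1.2.

Answer: aqjxhmvmv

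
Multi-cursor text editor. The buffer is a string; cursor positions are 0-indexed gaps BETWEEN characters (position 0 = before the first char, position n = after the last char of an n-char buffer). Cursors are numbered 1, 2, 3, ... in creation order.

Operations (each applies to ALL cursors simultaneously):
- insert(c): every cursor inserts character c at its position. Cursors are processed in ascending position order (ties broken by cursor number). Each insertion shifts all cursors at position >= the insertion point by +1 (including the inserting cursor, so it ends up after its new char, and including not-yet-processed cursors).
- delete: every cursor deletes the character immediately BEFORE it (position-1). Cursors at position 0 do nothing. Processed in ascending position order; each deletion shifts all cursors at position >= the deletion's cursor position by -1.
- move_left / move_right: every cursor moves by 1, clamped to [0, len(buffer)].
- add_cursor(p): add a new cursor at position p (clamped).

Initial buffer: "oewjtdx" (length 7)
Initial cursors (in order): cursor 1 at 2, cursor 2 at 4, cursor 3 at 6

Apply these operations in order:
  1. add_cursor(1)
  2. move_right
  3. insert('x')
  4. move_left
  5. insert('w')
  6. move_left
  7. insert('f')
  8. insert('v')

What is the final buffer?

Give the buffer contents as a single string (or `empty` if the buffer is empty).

Answer: oefvwxwfvwxjtfvwxdxfvwx

Derivation:
After op 1 (add_cursor(1)): buffer="oewjtdx" (len 7), cursors c4@1 c1@2 c2@4 c3@6, authorship .......
After op 2 (move_right): buffer="oewjtdx" (len 7), cursors c4@2 c1@3 c2@5 c3@7, authorship .......
After op 3 (insert('x')): buffer="oexwxjtxdxx" (len 11), cursors c4@3 c1@5 c2@8 c3@11, authorship ..4.1..2..3
After op 4 (move_left): buffer="oexwxjtxdxx" (len 11), cursors c4@2 c1@4 c2@7 c3@10, authorship ..4.1..2..3
After op 5 (insert('w')): buffer="oewxwwxjtwxdxwx" (len 15), cursors c4@3 c1@6 c2@10 c3@14, authorship ..44.11..22..33
After op 6 (move_left): buffer="oewxwwxjtwxdxwx" (len 15), cursors c4@2 c1@5 c2@9 c3@13, authorship ..44.11..22..33
After op 7 (insert('f')): buffer="oefwxwfwxjtfwxdxfwx" (len 19), cursors c4@3 c1@7 c2@12 c3@17, authorship ..444.111..222..333
After op 8 (insert('v')): buffer="oefvwxwfvwxjtfvwxdxfvwx" (len 23), cursors c4@4 c1@9 c2@15 c3@21, authorship ..4444.1111..2222..3333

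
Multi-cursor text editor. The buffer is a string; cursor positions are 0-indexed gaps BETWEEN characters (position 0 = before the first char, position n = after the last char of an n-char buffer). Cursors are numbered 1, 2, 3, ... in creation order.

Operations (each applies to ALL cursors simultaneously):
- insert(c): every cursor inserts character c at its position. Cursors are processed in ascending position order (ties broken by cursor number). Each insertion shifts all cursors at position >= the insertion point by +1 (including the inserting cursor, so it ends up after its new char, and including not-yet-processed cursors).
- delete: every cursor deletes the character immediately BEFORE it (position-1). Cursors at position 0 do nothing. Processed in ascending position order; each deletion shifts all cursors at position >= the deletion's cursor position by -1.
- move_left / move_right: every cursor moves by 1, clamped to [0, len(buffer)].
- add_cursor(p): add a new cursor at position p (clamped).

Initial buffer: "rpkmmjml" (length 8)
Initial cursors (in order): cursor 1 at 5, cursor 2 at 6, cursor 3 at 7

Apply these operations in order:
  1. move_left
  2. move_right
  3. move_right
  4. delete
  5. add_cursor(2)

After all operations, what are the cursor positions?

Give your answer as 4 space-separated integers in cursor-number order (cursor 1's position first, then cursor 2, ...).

Answer: 5 5 5 2

Derivation:
After op 1 (move_left): buffer="rpkmmjml" (len 8), cursors c1@4 c2@5 c3@6, authorship ........
After op 2 (move_right): buffer="rpkmmjml" (len 8), cursors c1@5 c2@6 c3@7, authorship ........
After op 3 (move_right): buffer="rpkmmjml" (len 8), cursors c1@6 c2@7 c3@8, authorship ........
After op 4 (delete): buffer="rpkmm" (len 5), cursors c1@5 c2@5 c3@5, authorship .....
After op 5 (add_cursor(2)): buffer="rpkmm" (len 5), cursors c4@2 c1@5 c2@5 c3@5, authorship .....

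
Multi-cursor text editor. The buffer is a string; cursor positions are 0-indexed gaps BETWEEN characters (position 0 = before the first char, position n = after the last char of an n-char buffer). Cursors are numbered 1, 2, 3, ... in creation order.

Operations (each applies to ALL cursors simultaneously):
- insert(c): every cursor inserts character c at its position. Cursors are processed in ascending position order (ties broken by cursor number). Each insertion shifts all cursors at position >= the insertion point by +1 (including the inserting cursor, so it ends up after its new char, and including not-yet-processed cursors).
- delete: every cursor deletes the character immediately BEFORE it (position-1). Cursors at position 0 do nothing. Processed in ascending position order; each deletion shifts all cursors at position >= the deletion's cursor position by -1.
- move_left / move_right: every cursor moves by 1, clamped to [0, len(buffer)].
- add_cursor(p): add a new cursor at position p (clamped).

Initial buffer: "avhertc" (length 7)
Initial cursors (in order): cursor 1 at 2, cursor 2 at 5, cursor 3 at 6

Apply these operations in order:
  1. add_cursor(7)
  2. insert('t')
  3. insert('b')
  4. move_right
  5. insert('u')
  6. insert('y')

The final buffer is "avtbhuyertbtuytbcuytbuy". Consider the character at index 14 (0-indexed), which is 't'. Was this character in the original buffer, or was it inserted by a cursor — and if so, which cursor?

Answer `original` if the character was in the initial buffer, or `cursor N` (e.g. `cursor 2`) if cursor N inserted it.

Answer: cursor 3

Derivation:
After op 1 (add_cursor(7)): buffer="avhertc" (len 7), cursors c1@2 c2@5 c3@6 c4@7, authorship .......
After op 2 (insert('t')): buffer="avthertttct" (len 11), cursors c1@3 c2@7 c3@9 c4@11, authorship ..1...2.3.4
After op 3 (insert('b')): buffer="avtbhertbttbctb" (len 15), cursors c1@4 c2@9 c3@12 c4@15, authorship ..11...22.33.44
After op 4 (move_right): buffer="avtbhertbttbctb" (len 15), cursors c1@5 c2@10 c3@13 c4@15, authorship ..11...22.33.44
After op 5 (insert('u')): buffer="avtbhuertbtutbcutbu" (len 19), cursors c1@6 c2@12 c3@16 c4@19, authorship ..11.1..22.233.3444
After op 6 (insert('y')): buffer="avtbhuyertbtuytbcuytbuy" (len 23), cursors c1@7 c2@14 c3@19 c4@23, authorship ..11.11..22.2233.334444
Authorship (.=original, N=cursor N): . . 1 1 . 1 1 . . 2 2 . 2 2 3 3 . 3 3 4 4 4 4
Index 14: author = 3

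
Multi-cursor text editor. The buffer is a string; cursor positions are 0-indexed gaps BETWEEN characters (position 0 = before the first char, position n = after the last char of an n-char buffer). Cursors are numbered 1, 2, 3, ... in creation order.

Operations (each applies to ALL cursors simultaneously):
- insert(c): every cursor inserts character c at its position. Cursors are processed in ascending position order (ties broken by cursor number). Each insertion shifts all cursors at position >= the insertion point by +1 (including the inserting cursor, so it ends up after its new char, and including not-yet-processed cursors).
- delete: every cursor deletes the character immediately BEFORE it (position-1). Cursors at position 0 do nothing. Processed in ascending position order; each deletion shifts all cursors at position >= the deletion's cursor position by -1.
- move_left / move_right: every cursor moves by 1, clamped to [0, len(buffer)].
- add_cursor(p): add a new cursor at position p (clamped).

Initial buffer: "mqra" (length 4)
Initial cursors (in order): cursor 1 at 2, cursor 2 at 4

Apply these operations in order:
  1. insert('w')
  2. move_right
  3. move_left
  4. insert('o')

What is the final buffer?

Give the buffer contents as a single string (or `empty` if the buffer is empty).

After op 1 (insert('w')): buffer="mqwraw" (len 6), cursors c1@3 c2@6, authorship ..1..2
After op 2 (move_right): buffer="mqwraw" (len 6), cursors c1@4 c2@6, authorship ..1..2
After op 3 (move_left): buffer="mqwraw" (len 6), cursors c1@3 c2@5, authorship ..1..2
After op 4 (insert('o')): buffer="mqworaow" (len 8), cursors c1@4 c2@7, authorship ..11..22

Answer: mqworaow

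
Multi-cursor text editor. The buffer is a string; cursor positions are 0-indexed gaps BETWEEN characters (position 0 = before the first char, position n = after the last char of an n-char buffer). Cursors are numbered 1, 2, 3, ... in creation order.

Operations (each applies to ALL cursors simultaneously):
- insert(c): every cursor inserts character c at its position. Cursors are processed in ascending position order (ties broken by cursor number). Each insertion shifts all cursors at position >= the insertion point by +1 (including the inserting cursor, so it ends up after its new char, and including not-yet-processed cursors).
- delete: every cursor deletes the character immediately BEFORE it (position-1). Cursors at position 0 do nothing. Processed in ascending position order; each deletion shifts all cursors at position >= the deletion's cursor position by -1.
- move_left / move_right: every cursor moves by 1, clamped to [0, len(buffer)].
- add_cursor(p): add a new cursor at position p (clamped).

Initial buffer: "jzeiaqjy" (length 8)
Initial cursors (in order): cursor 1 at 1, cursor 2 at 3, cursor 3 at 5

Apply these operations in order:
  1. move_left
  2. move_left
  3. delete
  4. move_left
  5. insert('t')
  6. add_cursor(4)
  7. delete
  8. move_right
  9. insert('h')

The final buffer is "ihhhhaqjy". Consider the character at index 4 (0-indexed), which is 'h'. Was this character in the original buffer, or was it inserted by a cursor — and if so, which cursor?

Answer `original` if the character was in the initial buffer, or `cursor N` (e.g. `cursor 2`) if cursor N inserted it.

After op 1 (move_left): buffer="jzeiaqjy" (len 8), cursors c1@0 c2@2 c3@4, authorship ........
After op 2 (move_left): buffer="jzeiaqjy" (len 8), cursors c1@0 c2@1 c3@3, authorship ........
After op 3 (delete): buffer="ziaqjy" (len 6), cursors c1@0 c2@0 c3@1, authorship ......
After op 4 (move_left): buffer="ziaqjy" (len 6), cursors c1@0 c2@0 c3@0, authorship ......
After op 5 (insert('t')): buffer="tttziaqjy" (len 9), cursors c1@3 c2@3 c3@3, authorship 123......
After op 6 (add_cursor(4)): buffer="tttziaqjy" (len 9), cursors c1@3 c2@3 c3@3 c4@4, authorship 123......
After op 7 (delete): buffer="iaqjy" (len 5), cursors c1@0 c2@0 c3@0 c4@0, authorship .....
After op 8 (move_right): buffer="iaqjy" (len 5), cursors c1@1 c2@1 c3@1 c4@1, authorship .....
After op 9 (insert('h')): buffer="ihhhhaqjy" (len 9), cursors c1@5 c2@5 c3@5 c4@5, authorship .1234....
Authorship (.=original, N=cursor N): . 1 2 3 4 . . . .
Index 4: author = 4

Answer: cursor 4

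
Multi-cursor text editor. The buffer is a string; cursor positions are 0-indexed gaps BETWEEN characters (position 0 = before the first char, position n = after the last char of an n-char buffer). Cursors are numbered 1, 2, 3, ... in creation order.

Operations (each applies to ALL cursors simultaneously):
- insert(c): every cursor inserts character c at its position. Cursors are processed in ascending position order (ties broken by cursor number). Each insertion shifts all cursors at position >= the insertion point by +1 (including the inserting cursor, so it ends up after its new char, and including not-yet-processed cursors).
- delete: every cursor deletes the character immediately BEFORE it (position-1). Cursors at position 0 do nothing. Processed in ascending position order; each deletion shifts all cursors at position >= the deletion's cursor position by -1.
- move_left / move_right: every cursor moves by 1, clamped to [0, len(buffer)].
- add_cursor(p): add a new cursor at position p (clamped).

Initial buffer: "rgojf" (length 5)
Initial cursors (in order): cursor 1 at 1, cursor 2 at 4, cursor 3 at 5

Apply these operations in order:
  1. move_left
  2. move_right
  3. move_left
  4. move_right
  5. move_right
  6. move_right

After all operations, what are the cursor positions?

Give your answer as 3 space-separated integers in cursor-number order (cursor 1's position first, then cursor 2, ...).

Answer: 3 5 5

Derivation:
After op 1 (move_left): buffer="rgojf" (len 5), cursors c1@0 c2@3 c3@4, authorship .....
After op 2 (move_right): buffer="rgojf" (len 5), cursors c1@1 c2@4 c3@5, authorship .....
After op 3 (move_left): buffer="rgojf" (len 5), cursors c1@0 c2@3 c3@4, authorship .....
After op 4 (move_right): buffer="rgojf" (len 5), cursors c1@1 c2@4 c3@5, authorship .....
After op 5 (move_right): buffer="rgojf" (len 5), cursors c1@2 c2@5 c3@5, authorship .....
After op 6 (move_right): buffer="rgojf" (len 5), cursors c1@3 c2@5 c3@5, authorship .....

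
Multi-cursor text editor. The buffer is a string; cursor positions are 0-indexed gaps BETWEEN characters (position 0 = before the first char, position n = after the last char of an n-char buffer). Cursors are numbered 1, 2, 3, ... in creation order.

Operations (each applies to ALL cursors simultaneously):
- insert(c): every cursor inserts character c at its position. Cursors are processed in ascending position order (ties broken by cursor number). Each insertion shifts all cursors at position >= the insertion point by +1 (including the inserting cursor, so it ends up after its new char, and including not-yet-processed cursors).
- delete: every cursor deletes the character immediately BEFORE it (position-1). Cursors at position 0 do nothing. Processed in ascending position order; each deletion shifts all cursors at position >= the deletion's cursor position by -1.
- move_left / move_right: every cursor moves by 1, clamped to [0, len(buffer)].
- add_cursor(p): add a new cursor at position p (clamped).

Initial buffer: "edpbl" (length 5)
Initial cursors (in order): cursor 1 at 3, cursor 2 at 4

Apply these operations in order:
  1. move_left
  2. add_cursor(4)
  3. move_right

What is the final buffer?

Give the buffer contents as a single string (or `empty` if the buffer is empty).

Answer: edpbl

Derivation:
After op 1 (move_left): buffer="edpbl" (len 5), cursors c1@2 c2@3, authorship .....
After op 2 (add_cursor(4)): buffer="edpbl" (len 5), cursors c1@2 c2@3 c3@4, authorship .....
After op 3 (move_right): buffer="edpbl" (len 5), cursors c1@3 c2@4 c3@5, authorship .....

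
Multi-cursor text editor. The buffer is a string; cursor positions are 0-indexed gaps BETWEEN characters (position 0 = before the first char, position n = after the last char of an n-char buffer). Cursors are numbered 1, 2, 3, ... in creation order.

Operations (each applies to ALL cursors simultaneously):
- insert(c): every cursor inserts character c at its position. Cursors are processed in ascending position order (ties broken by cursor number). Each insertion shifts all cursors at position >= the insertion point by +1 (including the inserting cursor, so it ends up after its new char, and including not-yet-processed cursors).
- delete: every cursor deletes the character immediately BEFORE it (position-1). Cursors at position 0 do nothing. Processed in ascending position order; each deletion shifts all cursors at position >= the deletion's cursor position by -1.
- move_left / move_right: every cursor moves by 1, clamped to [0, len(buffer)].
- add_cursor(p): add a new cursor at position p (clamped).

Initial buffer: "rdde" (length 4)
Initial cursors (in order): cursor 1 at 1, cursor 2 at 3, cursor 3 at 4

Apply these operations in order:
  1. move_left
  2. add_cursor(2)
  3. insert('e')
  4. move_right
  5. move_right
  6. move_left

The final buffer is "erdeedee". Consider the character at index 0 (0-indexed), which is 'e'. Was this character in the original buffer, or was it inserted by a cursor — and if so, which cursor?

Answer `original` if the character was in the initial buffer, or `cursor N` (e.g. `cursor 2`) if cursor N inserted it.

Answer: cursor 1

Derivation:
After op 1 (move_left): buffer="rdde" (len 4), cursors c1@0 c2@2 c3@3, authorship ....
After op 2 (add_cursor(2)): buffer="rdde" (len 4), cursors c1@0 c2@2 c4@2 c3@3, authorship ....
After op 3 (insert('e')): buffer="erdeedee" (len 8), cursors c1@1 c2@5 c4@5 c3@7, authorship 1..24.3.
After op 4 (move_right): buffer="erdeedee" (len 8), cursors c1@2 c2@6 c4@6 c3@8, authorship 1..24.3.
After op 5 (move_right): buffer="erdeedee" (len 8), cursors c1@3 c2@7 c4@7 c3@8, authorship 1..24.3.
After op 6 (move_left): buffer="erdeedee" (len 8), cursors c1@2 c2@6 c4@6 c3@7, authorship 1..24.3.
Authorship (.=original, N=cursor N): 1 . . 2 4 . 3 .
Index 0: author = 1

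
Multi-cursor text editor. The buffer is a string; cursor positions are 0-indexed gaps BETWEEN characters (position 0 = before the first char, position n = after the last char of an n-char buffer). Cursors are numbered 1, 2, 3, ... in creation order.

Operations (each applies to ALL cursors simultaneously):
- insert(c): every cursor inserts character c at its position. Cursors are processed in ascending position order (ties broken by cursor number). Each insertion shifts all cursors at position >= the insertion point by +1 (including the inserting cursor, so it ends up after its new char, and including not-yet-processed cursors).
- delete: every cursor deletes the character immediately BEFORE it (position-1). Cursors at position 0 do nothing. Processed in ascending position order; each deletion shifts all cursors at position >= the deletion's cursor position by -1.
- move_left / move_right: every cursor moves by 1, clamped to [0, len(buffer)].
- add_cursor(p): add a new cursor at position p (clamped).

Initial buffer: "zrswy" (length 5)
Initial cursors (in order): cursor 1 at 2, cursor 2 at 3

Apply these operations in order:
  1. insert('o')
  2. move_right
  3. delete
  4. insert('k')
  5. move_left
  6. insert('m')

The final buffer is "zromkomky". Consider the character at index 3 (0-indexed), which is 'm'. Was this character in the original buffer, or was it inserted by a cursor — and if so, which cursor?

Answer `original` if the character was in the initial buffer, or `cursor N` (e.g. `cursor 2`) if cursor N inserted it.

After op 1 (insert('o')): buffer="zrosowy" (len 7), cursors c1@3 c2@5, authorship ..1.2..
After op 2 (move_right): buffer="zrosowy" (len 7), cursors c1@4 c2@6, authorship ..1.2..
After op 3 (delete): buffer="zrooy" (len 5), cursors c1@3 c2@4, authorship ..12.
After op 4 (insert('k')): buffer="zrokoky" (len 7), cursors c1@4 c2@6, authorship ..1122.
After op 5 (move_left): buffer="zrokoky" (len 7), cursors c1@3 c2@5, authorship ..1122.
After op 6 (insert('m')): buffer="zromkomky" (len 9), cursors c1@4 c2@7, authorship ..111222.
Authorship (.=original, N=cursor N): . . 1 1 1 2 2 2 .
Index 3: author = 1

Answer: cursor 1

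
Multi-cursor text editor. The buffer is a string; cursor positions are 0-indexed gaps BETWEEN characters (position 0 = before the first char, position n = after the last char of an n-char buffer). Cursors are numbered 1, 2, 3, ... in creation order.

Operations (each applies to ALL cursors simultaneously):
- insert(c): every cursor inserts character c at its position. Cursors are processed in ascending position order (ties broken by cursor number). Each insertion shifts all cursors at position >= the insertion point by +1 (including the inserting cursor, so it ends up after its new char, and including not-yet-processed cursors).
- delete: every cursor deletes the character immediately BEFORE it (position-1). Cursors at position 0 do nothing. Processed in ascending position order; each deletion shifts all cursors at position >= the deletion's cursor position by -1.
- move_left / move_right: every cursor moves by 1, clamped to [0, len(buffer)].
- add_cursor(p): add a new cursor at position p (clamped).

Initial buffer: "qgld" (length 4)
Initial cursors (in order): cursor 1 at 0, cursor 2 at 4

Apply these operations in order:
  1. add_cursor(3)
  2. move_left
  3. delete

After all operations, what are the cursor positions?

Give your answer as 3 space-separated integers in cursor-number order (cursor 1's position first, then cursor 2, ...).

After op 1 (add_cursor(3)): buffer="qgld" (len 4), cursors c1@0 c3@3 c2@4, authorship ....
After op 2 (move_left): buffer="qgld" (len 4), cursors c1@0 c3@2 c2@3, authorship ....
After op 3 (delete): buffer="qd" (len 2), cursors c1@0 c2@1 c3@1, authorship ..

Answer: 0 1 1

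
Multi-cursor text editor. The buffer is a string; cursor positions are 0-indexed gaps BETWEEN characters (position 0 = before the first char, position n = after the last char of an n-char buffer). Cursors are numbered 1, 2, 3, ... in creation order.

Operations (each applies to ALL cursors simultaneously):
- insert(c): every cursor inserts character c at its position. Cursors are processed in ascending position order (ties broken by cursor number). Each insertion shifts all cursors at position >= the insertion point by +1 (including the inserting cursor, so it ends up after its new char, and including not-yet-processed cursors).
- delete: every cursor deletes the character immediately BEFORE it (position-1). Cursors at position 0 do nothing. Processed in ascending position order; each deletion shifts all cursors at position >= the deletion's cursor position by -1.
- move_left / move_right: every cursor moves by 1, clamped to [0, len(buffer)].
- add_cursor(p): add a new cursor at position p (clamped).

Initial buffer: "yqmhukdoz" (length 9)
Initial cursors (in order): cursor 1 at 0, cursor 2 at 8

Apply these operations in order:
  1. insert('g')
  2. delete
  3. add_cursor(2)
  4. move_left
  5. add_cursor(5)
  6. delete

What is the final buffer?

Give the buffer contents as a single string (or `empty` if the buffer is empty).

Answer: qmhkoz

Derivation:
After op 1 (insert('g')): buffer="gyqmhukdogz" (len 11), cursors c1@1 c2@10, authorship 1........2.
After op 2 (delete): buffer="yqmhukdoz" (len 9), cursors c1@0 c2@8, authorship .........
After op 3 (add_cursor(2)): buffer="yqmhukdoz" (len 9), cursors c1@0 c3@2 c2@8, authorship .........
After op 4 (move_left): buffer="yqmhukdoz" (len 9), cursors c1@0 c3@1 c2@7, authorship .........
After op 5 (add_cursor(5)): buffer="yqmhukdoz" (len 9), cursors c1@0 c3@1 c4@5 c2@7, authorship .........
After op 6 (delete): buffer="qmhkoz" (len 6), cursors c1@0 c3@0 c4@3 c2@4, authorship ......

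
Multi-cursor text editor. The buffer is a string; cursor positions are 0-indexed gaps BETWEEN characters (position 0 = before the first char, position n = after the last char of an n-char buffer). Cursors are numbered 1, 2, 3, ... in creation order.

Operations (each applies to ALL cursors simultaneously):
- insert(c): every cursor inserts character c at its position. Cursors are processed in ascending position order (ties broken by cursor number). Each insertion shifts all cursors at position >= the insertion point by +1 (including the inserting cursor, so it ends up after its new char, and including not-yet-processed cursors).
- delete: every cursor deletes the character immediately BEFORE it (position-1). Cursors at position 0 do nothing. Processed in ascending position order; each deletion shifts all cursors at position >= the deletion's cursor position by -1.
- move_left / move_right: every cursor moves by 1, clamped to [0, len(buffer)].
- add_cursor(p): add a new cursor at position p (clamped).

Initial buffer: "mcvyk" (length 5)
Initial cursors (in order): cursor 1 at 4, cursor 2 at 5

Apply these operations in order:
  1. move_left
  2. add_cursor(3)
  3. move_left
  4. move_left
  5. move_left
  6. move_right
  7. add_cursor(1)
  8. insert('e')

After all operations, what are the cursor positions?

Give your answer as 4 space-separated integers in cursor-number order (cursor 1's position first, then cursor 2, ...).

Answer: 4 6 4 4

Derivation:
After op 1 (move_left): buffer="mcvyk" (len 5), cursors c1@3 c2@4, authorship .....
After op 2 (add_cursor(3)): buffer="mcvyk" (len 5), cursors c1@3 c3@3 c2@4, authorship .....
After op 3 (move_left): buffer="mcvyk" (len 5), cursors c1@2 c3@2 c2@3, authorship .....
After op 4 (move_left): buffer="mcvyk" (len 5), cursors c1@1 c3@1 c2@2, authorship .....
After op 5 (move_left): buffer="mcvyk" (len 5), cursors c1@0 c3@0 c2@1, authorship .....
After op 6 (move_right): buffer="mcvyk" (len 5), cursors c1@1 c3@1 c2@2, authorship .....
After op 7 (add_cursor(1)): buffer="mcvyk" (len 5), cursors c1@1 c3@1 c4@1 c2@2, authorship .....
After op 8 (insert('e')): buffer="meeecevyk" (len 9), cursors c1@4 c3@4 c4@4 c2@6, authorship .134.2...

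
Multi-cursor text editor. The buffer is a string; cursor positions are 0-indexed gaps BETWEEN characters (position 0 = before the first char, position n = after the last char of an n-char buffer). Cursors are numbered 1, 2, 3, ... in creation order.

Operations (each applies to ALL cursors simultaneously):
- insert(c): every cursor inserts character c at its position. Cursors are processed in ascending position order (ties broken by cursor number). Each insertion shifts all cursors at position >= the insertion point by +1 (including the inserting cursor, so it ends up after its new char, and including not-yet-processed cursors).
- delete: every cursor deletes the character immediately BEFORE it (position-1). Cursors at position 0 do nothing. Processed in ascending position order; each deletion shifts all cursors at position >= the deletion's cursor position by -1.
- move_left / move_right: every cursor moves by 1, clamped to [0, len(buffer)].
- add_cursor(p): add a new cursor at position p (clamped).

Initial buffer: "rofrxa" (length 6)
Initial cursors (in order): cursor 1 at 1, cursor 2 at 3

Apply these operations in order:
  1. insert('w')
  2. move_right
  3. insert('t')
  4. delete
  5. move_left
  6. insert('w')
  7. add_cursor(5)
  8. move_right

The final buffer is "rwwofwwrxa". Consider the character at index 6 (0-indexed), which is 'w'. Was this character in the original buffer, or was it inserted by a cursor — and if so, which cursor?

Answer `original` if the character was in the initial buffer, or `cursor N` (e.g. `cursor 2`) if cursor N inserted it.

After op 1 (insert('w')): buffer="rwofwrxa" (len 8), cursors c1@2 c2@5, authorship .1..2...
After op 2 (move_right): buffer="rwofwrxa" (len 8), cursors c1@3 c2@6, authorship .1..2...
After op 3 (insert('t')): buffer="rwotfwrtxa" (len 10), cursors c1@4 c2@8, authorship .1.1.2.2..
After op 4 (delete): buffer="rwofwrxa" (len 8), cursors c1@3 c2@6, authorship .1..2...
After op 5 (move_left): buffer="rwofwrxa" (len 8), cursors c1@2 c2@5, authorship .1..2...
After op 6 (insert('w')): buffer="rwwofwwrxa" (len 10), cursors c1@3 c2@7, authorship .11..22...
After op 7 (add_cursor(5)): buffer="rwwofwwrxa" (len 10), cursors c1@3 c3@5 c2@7, authorship .11..22...
After op 8 (move_right): buffer="rwwofwwrxa" (len 10), cursors c1@4 c3@6 c2@8, authorship .11..22...
Authorship (.=original, N=cursor N): . 1 1 . . 2 2 . . .
Index 6: author = 2

Answer: cursor 2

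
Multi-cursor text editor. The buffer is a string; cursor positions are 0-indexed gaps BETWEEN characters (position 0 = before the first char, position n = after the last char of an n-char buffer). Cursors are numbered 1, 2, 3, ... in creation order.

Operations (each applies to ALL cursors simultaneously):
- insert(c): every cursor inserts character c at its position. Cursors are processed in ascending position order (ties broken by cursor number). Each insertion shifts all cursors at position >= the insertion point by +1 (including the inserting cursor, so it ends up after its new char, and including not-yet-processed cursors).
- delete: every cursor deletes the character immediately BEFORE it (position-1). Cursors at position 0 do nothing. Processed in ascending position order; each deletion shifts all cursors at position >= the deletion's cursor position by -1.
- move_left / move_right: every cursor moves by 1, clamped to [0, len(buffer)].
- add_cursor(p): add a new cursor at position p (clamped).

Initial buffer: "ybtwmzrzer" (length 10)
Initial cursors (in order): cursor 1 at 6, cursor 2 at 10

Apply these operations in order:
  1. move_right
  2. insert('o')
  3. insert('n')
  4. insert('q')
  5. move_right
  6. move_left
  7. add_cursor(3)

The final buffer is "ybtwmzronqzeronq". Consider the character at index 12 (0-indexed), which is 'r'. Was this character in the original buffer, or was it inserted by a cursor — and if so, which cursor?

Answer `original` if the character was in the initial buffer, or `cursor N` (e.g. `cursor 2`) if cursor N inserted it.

Answer: original

Derivation:
After op 1 (move_right): buffer="ybtwmzrzer" (len 10), cursors c1@7 c2@10, authorship ..........
After op 2 (insert('o')): buffer="ybtwmzrozero" (len 12), cursors c1@8 c2@12, authorship .......1...2
After op 3 (insert('n')): buffer="ybtwmzronzeron" (len 14), cursors c1@9 c2@14, authorship .......11...22
After op 4 (insert('q')): buffer="ybtwmzronqzeronq" (len 16), cursors c1@10 c2@16, authorship .......111...222
After op 5 (move_right): buffer="ybtwmzronqzeronq" (len 16), cursors c1@11 c2@16, authorship .......111...222
After op 6 (move_left): buffer="ybtwmzronqzeronq" (len 16), cursors c1@10 c2@15, authorship .......111...222
After op 7 (add_cursor(3)): buffer="ybtwmzronqzeronq" (len 16), cursors c3@3 c1@10 c2@15, authorship .......111...222
Authorship (.=original, N=cursor N): . . . . . . . 1 1 1 . . . 2 2 2
Index 12: author = original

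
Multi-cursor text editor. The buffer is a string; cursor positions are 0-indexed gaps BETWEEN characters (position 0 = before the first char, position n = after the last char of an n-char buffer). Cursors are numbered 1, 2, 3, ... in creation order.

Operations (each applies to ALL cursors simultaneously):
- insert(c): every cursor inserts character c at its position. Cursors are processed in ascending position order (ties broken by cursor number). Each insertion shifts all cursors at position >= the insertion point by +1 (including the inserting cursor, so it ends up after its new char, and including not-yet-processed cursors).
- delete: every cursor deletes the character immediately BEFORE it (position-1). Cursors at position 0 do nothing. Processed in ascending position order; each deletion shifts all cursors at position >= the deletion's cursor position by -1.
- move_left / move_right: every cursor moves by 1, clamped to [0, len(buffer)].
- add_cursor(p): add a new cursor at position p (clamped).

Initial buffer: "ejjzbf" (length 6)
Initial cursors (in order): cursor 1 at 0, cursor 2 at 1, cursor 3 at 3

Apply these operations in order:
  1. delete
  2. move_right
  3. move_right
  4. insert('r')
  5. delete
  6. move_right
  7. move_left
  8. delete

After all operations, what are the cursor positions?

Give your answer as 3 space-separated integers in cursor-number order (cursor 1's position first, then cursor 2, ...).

After op 1 (delete): buffer="jzbf" (len 4), cursors c1@0 c2@0 c3@1, authorship ....
After op 2 (move_right): buffer="jzbf" (len 4), cursors c1@1 c2@1 c3@2, authorship ....
After op 3 (move_right): buffer="jzbf" (len 4), cursors c1@2 c2@2 c3@3, authorship ....
After op 4 (insert('r')): buffer="jzrrbrf" (len 7), cursors c1@4 c2@4 c3@6, authorship ..12.3.
After op 5 (delete): buffer="jzbf" (len 4), cursors c1@2 c2@2 c3@3, authorship ....
After op 6 (move_right): buffer="jzbf" (len 4), cursors c1@3 c2@3 c3@4, authorship ....
After op 7 (move_left): buffer="jzbf" (len 4), cursors c1@2 c2@2 c3@3, authorship ....
After op 8 (delete): buffer="f" (len 1), cursors c1@0 c2@0 c3@0, authorship .

Answer: 0 0 0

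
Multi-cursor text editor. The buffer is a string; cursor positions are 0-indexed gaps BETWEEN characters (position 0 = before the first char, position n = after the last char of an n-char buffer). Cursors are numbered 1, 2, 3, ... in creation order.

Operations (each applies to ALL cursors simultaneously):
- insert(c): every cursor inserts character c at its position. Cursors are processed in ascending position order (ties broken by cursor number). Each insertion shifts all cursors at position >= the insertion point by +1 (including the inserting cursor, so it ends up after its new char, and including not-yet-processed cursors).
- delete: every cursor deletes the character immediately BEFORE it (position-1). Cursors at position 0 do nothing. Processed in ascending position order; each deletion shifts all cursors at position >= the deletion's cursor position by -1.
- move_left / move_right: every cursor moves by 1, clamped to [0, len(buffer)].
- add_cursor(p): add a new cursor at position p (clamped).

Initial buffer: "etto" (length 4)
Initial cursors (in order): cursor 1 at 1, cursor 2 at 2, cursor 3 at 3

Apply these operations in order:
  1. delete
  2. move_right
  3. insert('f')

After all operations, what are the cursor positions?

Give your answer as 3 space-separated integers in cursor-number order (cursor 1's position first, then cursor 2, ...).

Answer: 4 4 4

Derivation:
After op 1 (delete): buffer="o" (len 1), cursors c1@0 c2@0 c3@0, authorship .
After op 2 (move_right): buffer="o" (len 1), cursors c1@1 c2@1 c3@1, authorship .
After op 3 (insert('f')): buffer="offf" (len 4), cursors c1@4 c2@4 c3@4, authorship .123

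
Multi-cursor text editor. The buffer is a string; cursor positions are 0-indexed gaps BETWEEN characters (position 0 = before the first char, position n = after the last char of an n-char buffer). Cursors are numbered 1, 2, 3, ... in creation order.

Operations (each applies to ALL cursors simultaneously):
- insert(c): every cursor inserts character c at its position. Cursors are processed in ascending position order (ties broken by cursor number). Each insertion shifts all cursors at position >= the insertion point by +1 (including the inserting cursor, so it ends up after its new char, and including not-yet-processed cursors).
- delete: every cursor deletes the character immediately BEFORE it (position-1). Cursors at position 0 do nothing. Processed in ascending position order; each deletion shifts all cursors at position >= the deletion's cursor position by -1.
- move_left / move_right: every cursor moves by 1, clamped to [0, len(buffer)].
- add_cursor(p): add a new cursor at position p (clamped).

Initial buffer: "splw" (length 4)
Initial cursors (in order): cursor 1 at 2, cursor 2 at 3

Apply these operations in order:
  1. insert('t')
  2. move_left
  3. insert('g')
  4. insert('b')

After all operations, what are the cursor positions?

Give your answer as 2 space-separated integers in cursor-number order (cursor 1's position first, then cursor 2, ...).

After op 1 (insert('t')): buffer="sptltw" (len 6), cursors c1@3 c2@5, authorship ..1.2.
After op 2 (move_left): buffer="sptltw" (len 6), cursors c1@2 c2@4, authorship ..1.2.
After op 3 (insert('g')): buffer="spgtlgtw" (len 8), cursors c1@3 c2@6, authorship ..11.22.
After op 4 (insert('b')): buffer="spgbtlgbtw" (len 10), cursors c1@4 c2@8, authorship ..111.222.

Answer: 4 8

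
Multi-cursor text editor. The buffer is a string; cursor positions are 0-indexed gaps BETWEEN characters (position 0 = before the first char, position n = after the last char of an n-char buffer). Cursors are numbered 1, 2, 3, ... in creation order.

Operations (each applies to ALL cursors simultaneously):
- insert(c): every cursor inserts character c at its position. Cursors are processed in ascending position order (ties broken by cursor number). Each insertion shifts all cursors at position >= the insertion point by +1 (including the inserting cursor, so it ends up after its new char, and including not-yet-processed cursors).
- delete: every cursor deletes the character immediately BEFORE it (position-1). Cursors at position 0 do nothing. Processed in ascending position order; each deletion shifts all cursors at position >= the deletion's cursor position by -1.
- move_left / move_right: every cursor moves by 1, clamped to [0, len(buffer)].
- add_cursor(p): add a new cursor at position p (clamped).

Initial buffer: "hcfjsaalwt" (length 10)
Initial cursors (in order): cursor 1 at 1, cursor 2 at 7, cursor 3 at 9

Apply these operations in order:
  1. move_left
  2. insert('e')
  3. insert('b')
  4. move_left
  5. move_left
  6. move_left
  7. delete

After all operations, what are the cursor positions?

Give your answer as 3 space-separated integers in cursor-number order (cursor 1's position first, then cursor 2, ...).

Answer: 0 6 9

Derivation:
After op 1 (move_left): buffer="hcfjsaalwt" (len 10), cursors c1@0 c2@6 c3@8, authorship ..........
After op 2 (insert('e')): buffer="ehcfjsaealewt" (len 13), cursors c1@1 c2@8 c3@11, authorship 1......2..3..
After op 3 (insert('b')): buffer="ebhcfjsaebalebwt" (len 16), cursors c1@2 c2@10 c3@14, authorship 11......22..33..
After op 4 (move_left): buffer="ebhcfjsaebalebwt" (len 16), cursors c1@1 c2@9 c3@13, authorship 11......22..33..
After op 5 (move_left): buffer="ebhcfjsaebalebwt" (len 16), cursors c1@0 c2@8 c3@12, authorship 11......22..33..
After op 6 (move_left): buffer="ebhcfjsaebalebwt" (len 16), cursors c1@0 c2@7 c3@11, authorship 11......22..33..
After op 7 (delete): buffer="ebhcfjaeblebwt" (len 14), cursors c1@0 c2@6 c3@9, authorship 11.....22.33..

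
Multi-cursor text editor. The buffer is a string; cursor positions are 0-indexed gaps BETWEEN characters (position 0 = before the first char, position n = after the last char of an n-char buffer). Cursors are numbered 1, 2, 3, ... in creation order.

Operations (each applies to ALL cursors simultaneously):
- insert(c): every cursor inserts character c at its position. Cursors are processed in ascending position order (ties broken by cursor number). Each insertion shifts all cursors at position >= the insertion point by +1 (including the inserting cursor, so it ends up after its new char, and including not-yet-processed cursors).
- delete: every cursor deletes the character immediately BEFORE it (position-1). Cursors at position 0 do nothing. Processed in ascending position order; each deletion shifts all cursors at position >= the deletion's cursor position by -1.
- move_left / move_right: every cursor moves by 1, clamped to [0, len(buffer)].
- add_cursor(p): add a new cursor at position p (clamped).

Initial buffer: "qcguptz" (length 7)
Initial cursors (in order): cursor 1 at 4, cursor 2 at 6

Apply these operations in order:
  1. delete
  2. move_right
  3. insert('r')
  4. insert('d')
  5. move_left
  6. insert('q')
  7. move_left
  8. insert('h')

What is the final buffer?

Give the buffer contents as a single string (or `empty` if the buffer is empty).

After op 1 (delete): buffer="qcgpz" (len 5), cursors c1@3 c2@4, authorship .....
After op 2 (move_right): buffer="qcgpz" (len 5), cursors c1@4 c2@5, authorship .....
After op 3 (insert('r')): buffer="qcgprzr" (len 7), cursors c1@5 c2@7, authorship ....1.2
After op 4 (insert('d')): buffer="qcgprdzrd" (len 9), cursors c1@6 c2@9, authorship ....11.22
After op 5 (move_left): buffer="qcgprdzrd" (len 9), cursors c1@5 c2@8, authorship ....11.22
After op 6 (insert('q')): buffer="qcgprqdzrqd" (len 11), cursors c1@6 c2@10, authorship ....111.222
After op 7 (move_left): buffer="qcgprqdzrqd" (len 11), cursors c1@5 c2@9, authorship ....111.222
After op 8 (insert('h')): buffer="qcgprhqdzrhqd" (len 13), cursors c1@6 c2@11, authorship ....1111.2222

Answer: qcgprhqdzrhqd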